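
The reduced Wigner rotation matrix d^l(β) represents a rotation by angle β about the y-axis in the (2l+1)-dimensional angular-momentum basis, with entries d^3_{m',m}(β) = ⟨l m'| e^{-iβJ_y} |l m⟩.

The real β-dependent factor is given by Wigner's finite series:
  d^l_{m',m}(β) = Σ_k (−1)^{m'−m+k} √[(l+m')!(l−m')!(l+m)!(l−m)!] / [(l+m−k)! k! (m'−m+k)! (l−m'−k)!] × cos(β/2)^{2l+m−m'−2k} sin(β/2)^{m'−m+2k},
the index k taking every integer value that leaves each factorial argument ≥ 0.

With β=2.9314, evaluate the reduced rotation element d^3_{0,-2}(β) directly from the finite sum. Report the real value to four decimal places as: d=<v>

d^3_{0,-2}(β=2.9314) via Wigner's sum:
Half-angle: c=0.104903, s=0.994482. N=√(6·6·1·120)=65.726707
k∈{0,1} keeps every argument non-negative
  k=0: (−1)^2·65.7267/(12)·0.1049^4·0.9945^2 = +0.000656
  k=1: (−1)^3·65.7267/(12)·0.1049^2·0.9945^4 = -0.058956
d^3_{0,-2}(2.9314) = +0.000656 -0.058956 = -0.058300

d=-0.0583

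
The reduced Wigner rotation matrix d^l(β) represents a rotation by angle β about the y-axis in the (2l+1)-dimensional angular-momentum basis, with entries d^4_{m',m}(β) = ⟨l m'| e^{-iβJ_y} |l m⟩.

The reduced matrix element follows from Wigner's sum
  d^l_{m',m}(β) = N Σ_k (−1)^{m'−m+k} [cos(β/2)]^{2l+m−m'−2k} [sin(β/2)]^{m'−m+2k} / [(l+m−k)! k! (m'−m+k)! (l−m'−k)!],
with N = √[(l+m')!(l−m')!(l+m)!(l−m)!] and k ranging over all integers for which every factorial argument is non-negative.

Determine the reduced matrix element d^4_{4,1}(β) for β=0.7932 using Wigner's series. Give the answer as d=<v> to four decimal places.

d=-0.2880

d^4_{4,1}(β=0.7932) via Wigner's sum:
Half-angle: c=0.922380, s=0.386284. N=√(40320·1·120·6)=5387.986637
k: max(0,(1)−(4))=0 … min(4+(1),4−(4))=0
  k=0: (−1)^3·5387.9866/(720)·0.9224^5·0.3863^3 = -0.287981
d^4_{4,1}(0.7932) = -0.287981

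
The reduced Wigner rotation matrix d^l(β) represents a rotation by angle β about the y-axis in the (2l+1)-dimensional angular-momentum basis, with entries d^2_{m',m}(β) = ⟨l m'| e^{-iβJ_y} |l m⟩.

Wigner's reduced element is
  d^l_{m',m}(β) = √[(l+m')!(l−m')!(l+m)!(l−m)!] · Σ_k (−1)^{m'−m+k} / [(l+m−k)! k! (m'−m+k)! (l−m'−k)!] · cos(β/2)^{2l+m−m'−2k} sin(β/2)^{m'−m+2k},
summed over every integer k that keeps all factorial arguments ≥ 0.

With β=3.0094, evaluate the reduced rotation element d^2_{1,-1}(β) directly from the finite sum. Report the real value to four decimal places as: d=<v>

d^2_{1,-1}(β=3.0094) via Wigner's sum:
Half-angle: c=0.066048, s=0.997816. N=√(6·1·1·6)=6.000000
k: max(0,(-1)−(1))=0 … min(2+(-1),2−(1))=1
  k=0: (−1)^2·6.0000/(2)·0.0660^2·0.9978^2 = +0.013030
  k=1: (−1)^3·6.0000/(6)·0.0660^0·0.9978^4 = -0.991294
d^2_{1,-1}(3.0094) = +0.013030 -0.991294 = -0.978264

d=-0.9783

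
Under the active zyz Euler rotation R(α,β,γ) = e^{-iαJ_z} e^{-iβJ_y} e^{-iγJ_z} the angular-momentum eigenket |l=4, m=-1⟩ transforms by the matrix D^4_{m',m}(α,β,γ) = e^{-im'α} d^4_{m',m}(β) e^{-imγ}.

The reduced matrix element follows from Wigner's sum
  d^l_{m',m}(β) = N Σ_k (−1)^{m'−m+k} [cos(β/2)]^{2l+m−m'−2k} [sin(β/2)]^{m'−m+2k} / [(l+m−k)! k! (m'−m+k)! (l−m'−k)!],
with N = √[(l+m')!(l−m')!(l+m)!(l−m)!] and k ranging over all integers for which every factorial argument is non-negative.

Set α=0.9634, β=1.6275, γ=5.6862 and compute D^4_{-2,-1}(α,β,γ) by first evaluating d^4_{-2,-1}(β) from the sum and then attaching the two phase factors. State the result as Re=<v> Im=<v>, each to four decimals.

Re=-0.0222 Im=-0.0903

First d^4_{-2,-1}(β=1.6275), then the phase factors e^{-i(-2)α} and e^{-i(-1)γ}:
c=cos(1.6275/2)=0.686778, s=sin(1.6275/2)=0.726868; N=√[2·720·6·120]=1018.233765
The bounds max(0,m−m')=1 and min(l+m,l−m')=3 give 3 terms
  k=1: (−1)^0·1018.2338/(240)·0.6868^7·0.7269^1 = +0.222231
  k=2: (−1)^1·1018.2338/(48)·0.6868^5·0.7269^3 = -1.244666
  k=3: (−1)^2·1018.2338/(72)·0.6868^3·0.7269^5 = +0.929480
d^4_{-2,-1}(1.6275) = +0.222231 -1.244666 +0.929480 = -0.092955
Attach z-rotation phases: D = e^{-i(-2)(0.9634)}·(-0.092955)·e^{-i(-1)(5.6862)} = -0.022184-0.090269i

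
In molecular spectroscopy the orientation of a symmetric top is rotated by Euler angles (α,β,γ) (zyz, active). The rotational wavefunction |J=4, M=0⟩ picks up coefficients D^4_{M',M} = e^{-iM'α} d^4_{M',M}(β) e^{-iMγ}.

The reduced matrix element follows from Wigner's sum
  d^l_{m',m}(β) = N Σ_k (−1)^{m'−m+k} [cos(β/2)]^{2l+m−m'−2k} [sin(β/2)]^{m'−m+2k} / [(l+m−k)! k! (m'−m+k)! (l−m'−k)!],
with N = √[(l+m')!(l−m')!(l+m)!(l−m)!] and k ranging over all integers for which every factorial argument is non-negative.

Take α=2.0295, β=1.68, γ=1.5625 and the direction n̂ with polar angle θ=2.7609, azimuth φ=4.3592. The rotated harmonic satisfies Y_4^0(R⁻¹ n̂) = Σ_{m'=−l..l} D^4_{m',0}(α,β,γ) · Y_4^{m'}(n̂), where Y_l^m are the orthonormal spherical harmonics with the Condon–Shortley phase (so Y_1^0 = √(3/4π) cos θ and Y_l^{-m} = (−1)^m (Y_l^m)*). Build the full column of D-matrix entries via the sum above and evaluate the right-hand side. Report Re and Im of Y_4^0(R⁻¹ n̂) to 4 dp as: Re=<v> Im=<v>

Need the full column D^4_{m',0} for m'=−4..4 at α=2.0295, β=1.68, γ=1.5625.
cos(β/2)=0.667463, sin(β/2)=0.744643
d^4_{-4,0}: single k=4 term ⇒ +0.510564;  D = -0.133238+0.492872i
d^4_{-3,0}: k∈[3..4] ⇒ +0.647208 -0.805538 = -0.158330;  D = -0.155339+0.030630i
d^4_{-2,0}: k∈[2..4] ⇒ +0.465136 -1.543800 +0.720551 = -0.358113;  D = +0.217690+0.284352i
d^4_{-1,0}: k∈[1..4] ⇒ +0.196541 -1.467730 +1.826789 -0.378948 = +0.176652;  D = -0.078219+0.158391i
d^4_{0,0}: k∈[0..4] ⇒ +0.039393 -0.784475 +2.196866 -1.215243 +0.094533 = +0.331074;  D = +0.331074+0.000000i
d^4_{1,0}: k∈[0..3] ⇒ -0.196541 +1.467730 -1.826789 +0.378948 = -0.176652;  D = +0.078219+0.158391i
d^4_{2,0}: k∈[0..2] ⇒ +0.465136 -1.543800 +0.720551 = -0.358113;  D = +0.217690-0.284352i
d^4_{3,0}: k∈[0..1] ⇒ -0.647208 +0.805538 = +0.158330;  D = +0.155339+0.030630i
d^4_{4,0}: single k=0 term ⇒ +0.510564;  D = -0.133238-0.492872i
Y_4^{m'}(θ=2.7609,φ=4.3592) and Σ D·Y over m':
  (-0.1332+0.4929i)·(+0.0013+0.0083i)  (-0.1553+0.0306i)·(-0.0520+0.0292i)  (+0.2177+0.2844i)·(-0.1768-0.1509i)  (-0.0782+0.1584i)·(+0.1712-0.4645i)  (+0.3311+0.0000i)·(+0.3327+0.0000i)  (+0.0782+0.1584i)·(-0.1712-0.4645i)  (+0.2177-0.2844i)·(-0.1768+0.1509i)  (+0.1553+0.0306i)·(+0.0520+0.0292i)  (-0.1332-0.4929i)·(+0.0013-0.0083i)
Y_4^0(R⁻¹ n̂) = +0.245118-0.000000i

Re=0.2451 Im=0.0000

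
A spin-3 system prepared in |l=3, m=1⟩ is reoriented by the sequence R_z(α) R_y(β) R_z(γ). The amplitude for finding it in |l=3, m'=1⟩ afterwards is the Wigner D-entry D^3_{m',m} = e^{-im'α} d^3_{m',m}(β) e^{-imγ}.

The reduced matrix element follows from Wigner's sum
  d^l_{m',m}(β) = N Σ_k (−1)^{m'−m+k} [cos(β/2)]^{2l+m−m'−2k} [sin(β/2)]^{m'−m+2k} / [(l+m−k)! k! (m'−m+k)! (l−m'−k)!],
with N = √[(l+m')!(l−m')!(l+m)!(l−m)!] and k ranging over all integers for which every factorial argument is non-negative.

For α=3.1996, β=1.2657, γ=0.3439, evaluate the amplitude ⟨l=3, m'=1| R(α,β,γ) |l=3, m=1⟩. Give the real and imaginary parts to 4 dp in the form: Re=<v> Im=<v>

Re=0.3965 Im=-0.1685

D^3_{1,1}(3.1996,1.2657,0.3439) = e^{-i·1·3.1996}·d^3_{1,1}(1.2657)·e^{-i·1·0.3439}. Compute d first:
c=cos(1.2657/2)=0.806345, s=sin(1.2657/2)=0.591445; N=√[24·2·24·2]=48.000000
k: max(0,(1)−(1))=0 … min(3+(1),3−(1))=2
  k=0: (−1)^0·48.0000/(48)·0.8063^6·0.5914^0 = +0.274869
  k=1: (−1)^1·48.0000/(6)·0.8063^4·0.5914^2 = -1.183050
  k=2: (−1)^2·48.0000/(8)·0.8063^2·0.5914^4 = +0.477366
d^3_{1,1}(1.2657) = +0.274869 -1.183050 +0.477366 = -0.430815
Phases: e^{-i·(1)·3.1996}=-0.998318+0.057975i, e^{-i·(1)·0.3439}=+0.941447-0.337161i ⇒ D=+0.396486-0.168524i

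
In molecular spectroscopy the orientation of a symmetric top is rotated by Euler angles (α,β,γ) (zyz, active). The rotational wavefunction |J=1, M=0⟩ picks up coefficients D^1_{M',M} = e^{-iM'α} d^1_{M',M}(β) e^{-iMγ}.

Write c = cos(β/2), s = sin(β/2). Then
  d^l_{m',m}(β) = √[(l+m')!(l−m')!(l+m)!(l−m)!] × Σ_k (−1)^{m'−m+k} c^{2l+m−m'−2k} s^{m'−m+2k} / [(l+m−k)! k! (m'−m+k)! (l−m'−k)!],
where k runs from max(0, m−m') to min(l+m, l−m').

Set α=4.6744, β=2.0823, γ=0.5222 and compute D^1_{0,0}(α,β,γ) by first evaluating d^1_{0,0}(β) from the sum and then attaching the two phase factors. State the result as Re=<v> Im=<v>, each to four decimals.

Re=-0.4895 Im=0.0000

Split into d^1_{0,0}(β=2.0823) × two z-phases.
With c≡cos(β/2)=0.505228 and s≡sin(β/2)=0.862986, N=[1·1·1·1]^{1/2}=1.000000
k: max(0,(0)−(0))=0 … min(1+(0),1−(0))=1
  k=0: (−1)^0·1.0000/(1)·0.5052^2·0.8630^0 = +0.255255
  k=1: (−1)^1·1.0000/(1)·0.5052^0·0.8630^2 = -0.744745
d^1_{0,0}(2.0823) = +0.255255 -0.744745 = -0.489489
Attach z-rotation phases: D = e^{-i(0)(4.6744)}·(-0.489489)·e^{-i(0)(0.5222)} = -0.489489+0.000000i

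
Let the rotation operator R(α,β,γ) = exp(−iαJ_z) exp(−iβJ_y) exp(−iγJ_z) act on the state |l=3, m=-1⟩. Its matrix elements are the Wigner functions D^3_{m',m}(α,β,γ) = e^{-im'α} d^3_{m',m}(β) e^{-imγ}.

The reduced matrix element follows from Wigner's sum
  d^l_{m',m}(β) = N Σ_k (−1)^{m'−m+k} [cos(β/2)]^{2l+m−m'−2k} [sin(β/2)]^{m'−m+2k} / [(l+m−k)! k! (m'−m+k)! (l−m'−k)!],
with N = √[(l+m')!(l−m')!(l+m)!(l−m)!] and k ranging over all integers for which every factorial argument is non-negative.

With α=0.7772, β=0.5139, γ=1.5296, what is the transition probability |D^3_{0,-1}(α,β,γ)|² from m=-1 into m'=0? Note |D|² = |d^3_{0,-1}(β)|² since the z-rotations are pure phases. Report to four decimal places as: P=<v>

P=0.3531

D^3_{0,-1}(0.7772,0.5139,1.5296) = e^{-i·0·0.7772}·d^3_{0,-1}(0.5139)·e^{-i·-1·1.5296}. Compute d first:
Half-angle: c=0.967170, s=0.254132. N=√(6·6·2·24)=41.569219
k∈{0,1,2} keeps every argument non-negative
  k=0: (−1)^1·41.5692/(12)·0.9672^5·0.2541^1 = -0.745011
  k=1: (−1)^2·41.5692/(4)·0.9672^3·0.2541^3 = +0.154311
  k=2: (−1)^3·41.5692/(12)·0.9672^1·0.2541^5 = -0.003551
d^3_{0,-1}(0.5139) = -0.745011 +0.154311 -0.003551 = -0.594252
|D^3_{0,-1}|² = |d^3_{0,-1}(β)|² = (-0.594252)² = 0.353135 (the z-rotation phases have unit modulus)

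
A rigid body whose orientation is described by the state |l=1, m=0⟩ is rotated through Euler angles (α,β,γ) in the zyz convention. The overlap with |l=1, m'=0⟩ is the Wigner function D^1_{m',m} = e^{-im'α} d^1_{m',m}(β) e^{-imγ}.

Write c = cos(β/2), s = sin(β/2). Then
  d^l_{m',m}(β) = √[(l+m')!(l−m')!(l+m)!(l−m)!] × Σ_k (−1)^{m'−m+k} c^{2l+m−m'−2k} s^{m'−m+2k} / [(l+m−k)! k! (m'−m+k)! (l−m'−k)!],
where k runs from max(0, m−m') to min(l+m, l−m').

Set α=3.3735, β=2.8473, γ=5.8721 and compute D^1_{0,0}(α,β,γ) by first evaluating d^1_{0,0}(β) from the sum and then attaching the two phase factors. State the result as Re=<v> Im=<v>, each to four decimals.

Split into d^1_{0,0}(β=2.8473) × two z-phases.
With c≡cos(β/2)=0.146616 and s≡sin(β/2)=0.989193, N=[1·1·1·1]^{1/2}=1.000000
k: max(0,(0)−(0))=0 … min(1+(0),1−(0))=1
  k=0: (−1)^0·1.0000/(1)·0.1466^2·0.9892^0 = +0.021496
  k=1: (−1)^1·1.0000/(1)·0.1466^0·0.9892^2 = -0.978504
d^1_{0,0}(2.8473) = +0.021496 -0.978504 = -0.957008
Attach z-rotation phases: D = e^{-i(0)(3.3735)}·(-0.957008)·e^{-i(0)(5.8721)} = -0.957008+0.000000i

Re=-0.9570 Im=0.0000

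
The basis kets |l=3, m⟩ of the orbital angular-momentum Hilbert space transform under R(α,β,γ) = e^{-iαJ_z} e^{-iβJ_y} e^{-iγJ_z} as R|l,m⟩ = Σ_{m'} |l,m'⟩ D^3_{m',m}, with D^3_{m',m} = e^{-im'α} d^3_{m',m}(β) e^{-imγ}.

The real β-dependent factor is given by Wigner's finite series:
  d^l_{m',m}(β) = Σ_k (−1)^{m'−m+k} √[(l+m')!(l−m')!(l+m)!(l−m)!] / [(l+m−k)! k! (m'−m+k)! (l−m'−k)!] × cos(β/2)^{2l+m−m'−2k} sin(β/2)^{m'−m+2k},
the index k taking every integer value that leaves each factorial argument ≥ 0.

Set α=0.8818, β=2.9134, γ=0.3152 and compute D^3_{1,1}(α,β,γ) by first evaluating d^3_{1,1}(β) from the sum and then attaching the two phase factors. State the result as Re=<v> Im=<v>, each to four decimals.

Re=0.0272 Im=-0.0693

First d^3_{1,1}(β=2.9134), then the phase factors e^{-i(1)α} and e^{-i(1)γ}:
c=cos(2.9134/2)=0.113849, s=sin(2.9134/2)=0.993498; N=√[24·2·24·2]=48.000000
The bounds max(0,m−m')=0 and min(l+m,l−m')=2 give 3 terms
  k=0: (−1)^0·48.0000/(48)·0.1138^6·0.9935^0 = +0.000002
  k=1: (−1)^1·48.0000/(6)·0.1138^4·0.9935^2 = -0.001327
  k=2: (−1)^2·48.0000/(8)·0.1138^2·0.9935^4 = +0.075767
d^3_{1,1}(2.9134) = +0.000002 -0.001327 +0.075767 = +0.074442
Attach z-rotation phases: D = e^{-i(1)(0.8818)}·(+0.074442)·e^{-i(1)(0.3152)} = +0.027183-0.069302i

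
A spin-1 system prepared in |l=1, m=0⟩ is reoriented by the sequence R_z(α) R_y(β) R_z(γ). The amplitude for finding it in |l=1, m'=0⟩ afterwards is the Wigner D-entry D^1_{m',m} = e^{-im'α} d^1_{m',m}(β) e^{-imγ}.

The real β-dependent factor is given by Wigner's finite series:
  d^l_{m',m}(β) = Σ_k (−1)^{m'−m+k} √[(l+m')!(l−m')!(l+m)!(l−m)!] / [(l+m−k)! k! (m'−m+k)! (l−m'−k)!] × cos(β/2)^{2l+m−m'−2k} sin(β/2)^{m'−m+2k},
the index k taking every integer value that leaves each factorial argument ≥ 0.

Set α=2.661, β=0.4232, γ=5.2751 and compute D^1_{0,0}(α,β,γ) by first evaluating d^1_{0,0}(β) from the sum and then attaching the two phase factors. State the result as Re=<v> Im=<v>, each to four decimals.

Re=0.9118 Im=0.0000

Split into d^1_{0,0}(β=0.4232) × two z-phases.
c=cos(0.4232/2)=0.977696, s=sin(0.4232/2)=0.210024; N=√[1·1·1·1]=1.000000
k: max(0,(0)−(0))=0 … min(1+(0),1−(0))=1
  k=0: (−1)^0·1.0000/(1)·0.9777^2·0.2100^0 = +0.955890
  k=1: (−1)^1·1.0000/(1)·0.9777^0·0.2100^2 = -0.044110
d^1_{0,0}(0.4232) = +0.955890 -0.044110 = +0.911779
Attach z-rotation phases: D = e^{-i(0)(2.661)}·(+0.911779)·e^{-i(0)(5.2751)} = +0.911779+0.000000i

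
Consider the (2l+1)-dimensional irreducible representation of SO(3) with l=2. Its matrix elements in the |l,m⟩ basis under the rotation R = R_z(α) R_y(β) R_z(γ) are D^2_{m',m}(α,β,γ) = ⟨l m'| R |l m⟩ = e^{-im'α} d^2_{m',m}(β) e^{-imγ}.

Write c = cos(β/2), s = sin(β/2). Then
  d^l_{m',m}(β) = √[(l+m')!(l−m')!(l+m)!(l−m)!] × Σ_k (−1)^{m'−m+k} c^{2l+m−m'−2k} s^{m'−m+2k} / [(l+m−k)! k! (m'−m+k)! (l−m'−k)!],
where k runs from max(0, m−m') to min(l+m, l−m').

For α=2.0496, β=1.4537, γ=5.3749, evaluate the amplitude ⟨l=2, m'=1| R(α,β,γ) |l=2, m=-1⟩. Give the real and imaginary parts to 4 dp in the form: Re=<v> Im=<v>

Split into d^2_{1,-1}(β=1.4537) × two z-phases.
With c≡cos(β/2)=0.747271 and s≡sin(β/2)=0.664519, N=[6·1·1·6]^{1/2}=6.000000
k: max(0,(-1)−(1))=0 … min(2+(-1),2−(1))=1
  k=0: (−1)^2·6.0000/(2)·0.7473^2·0.6645^2 = +0.739763
  k=1: (−1)^3·6.0000/(6)·0.7473^0·0.6645^4 = -0.194998
d^2_{1,-1}(1.4537) = +0.739763 -0.194998 = +0.544765
Attach z-rotation phases: D = e^{-i(1)(2.0496)}·(+0.544765)·e^{-i(-1)(5.3749)} = -0.535599-0.099515i

Re=-0.5356 Im=-0.0995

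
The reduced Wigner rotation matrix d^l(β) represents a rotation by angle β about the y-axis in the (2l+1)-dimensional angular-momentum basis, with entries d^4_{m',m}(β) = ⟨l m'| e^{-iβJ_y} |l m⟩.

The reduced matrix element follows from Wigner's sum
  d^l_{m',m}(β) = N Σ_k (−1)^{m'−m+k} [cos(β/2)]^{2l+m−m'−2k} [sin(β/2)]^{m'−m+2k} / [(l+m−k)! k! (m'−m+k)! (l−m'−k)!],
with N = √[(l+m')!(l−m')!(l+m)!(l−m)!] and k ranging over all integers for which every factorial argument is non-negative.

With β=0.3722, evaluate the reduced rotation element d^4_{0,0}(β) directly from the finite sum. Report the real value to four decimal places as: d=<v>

d=0.4153

d^4_{0,0}(β=0.3722) via Wigner's sum:
Half-angle: c=0.982733, s=0.185028. N=√(24·24·24·24)=576.000000
Admissible k: 0..4 (factorial args all ≥0)
  k=0: (−1)^0·576.0000/(576)·0.9827^8·0.1850^0 = +0.869932
  k=1: (−1)^1·576.0000/(36)·0.9827^6·0.1850^2 = -0.493409
  k=2: (−1)^2·576.0000/(16)·0.9827^4·0.1850^4 = +0.039354
  k=3: (−1)^3·576.0000/(36)·0.9827^2·0.1850^6 = -0.000620
  k=4: (−1)^4·576.0000/(576)·0.9827^0·0.1850^8 = +0.000001
d^4_{0,0}(0.3722) = +0.869932 -0.493409 +0.039354 -0.000620 +0.000001 = +0.415259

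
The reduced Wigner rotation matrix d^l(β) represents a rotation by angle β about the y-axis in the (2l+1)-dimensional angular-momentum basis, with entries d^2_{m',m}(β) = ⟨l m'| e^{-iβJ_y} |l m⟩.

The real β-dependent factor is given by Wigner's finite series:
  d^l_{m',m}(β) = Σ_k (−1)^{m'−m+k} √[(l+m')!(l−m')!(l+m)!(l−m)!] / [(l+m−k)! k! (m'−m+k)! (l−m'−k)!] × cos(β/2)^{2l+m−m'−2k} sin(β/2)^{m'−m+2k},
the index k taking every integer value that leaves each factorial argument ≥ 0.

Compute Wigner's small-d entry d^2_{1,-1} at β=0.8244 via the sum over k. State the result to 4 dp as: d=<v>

d=0.3785

d^2_{1,-1}(β=0.8244) via Wigner's sum:
Half-angle: c=0.916242, s=0.400626. N=√(6·1·1·6)=6.000000
Admissible k: 0..1 (factorial args all ≥0)
  k=0: (−1)^2·6.0000/(2)·0.9162^2·0.4006^2 = +0.404222
  k=1: (−1)^3·6.0000/(6)·0.9162^0·0.4006^4 = -0.025761
d^2_{1,-1}(0.8244) = +0.404222 -0.025761 = +0.378461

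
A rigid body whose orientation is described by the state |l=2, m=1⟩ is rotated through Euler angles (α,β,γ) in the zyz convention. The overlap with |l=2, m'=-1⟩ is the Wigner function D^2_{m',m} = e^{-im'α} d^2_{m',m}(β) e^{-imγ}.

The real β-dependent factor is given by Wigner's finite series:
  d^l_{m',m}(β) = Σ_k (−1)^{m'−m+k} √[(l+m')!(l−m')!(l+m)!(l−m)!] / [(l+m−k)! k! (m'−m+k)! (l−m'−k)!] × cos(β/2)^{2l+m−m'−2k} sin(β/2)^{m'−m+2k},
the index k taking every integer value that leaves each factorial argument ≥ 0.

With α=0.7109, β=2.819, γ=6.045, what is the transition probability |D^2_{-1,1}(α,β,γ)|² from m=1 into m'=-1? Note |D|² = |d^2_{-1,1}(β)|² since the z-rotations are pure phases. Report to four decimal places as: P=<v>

First d^2_{-1,1}(β=2.819), then the phase factors e^{-i(-1)α} and e^{-i(1)γ}:
c=cos(2.819/2)=0.160598, s=sin(2.819/2)=0.987020; N=√[1·6·6·1]=6.000000
k: max(0,(1)−(-1))=2 … min(2+(1),2−(-1))=3
  k=2: (−1)^0·6.0000/(2)·0.1606^2·0.9870^2 = +0.075379
  k=3: (−1)^1·6.0000/(6)·0.1606^0·0.9870^4 = -0.949082
d^2_{-1,1}(2.819) = +0.075379 -0.949082 = -0.873703
|D^2_{-1,1}|² = |d^2_{-1,1}(β)|² = (-0.873703)² = 0.763356 (the z-rotation phases have unit modulus)

P=0.7634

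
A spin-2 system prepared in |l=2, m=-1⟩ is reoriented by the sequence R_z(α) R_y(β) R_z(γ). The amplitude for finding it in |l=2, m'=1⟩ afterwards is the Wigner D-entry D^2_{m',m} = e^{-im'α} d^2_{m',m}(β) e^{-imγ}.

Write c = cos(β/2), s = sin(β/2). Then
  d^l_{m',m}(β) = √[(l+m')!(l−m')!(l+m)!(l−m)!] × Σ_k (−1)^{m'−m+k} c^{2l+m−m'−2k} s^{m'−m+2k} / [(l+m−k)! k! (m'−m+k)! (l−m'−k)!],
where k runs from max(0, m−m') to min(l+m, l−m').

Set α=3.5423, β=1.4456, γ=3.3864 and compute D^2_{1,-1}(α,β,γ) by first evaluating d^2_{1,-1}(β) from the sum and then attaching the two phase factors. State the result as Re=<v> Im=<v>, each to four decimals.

Re=0.5402 Im=-0.0849

Split into d^2_{1,-1}(β=1.4456) × two z-phases.
Half-angle: c=0.749957, s=0.661487. N=√(6·1·1·6)=6.000000
The bounds max(0,m−m')=0 and min(l+m,l−m')=1 give 2 terms
  k=0: (−1)^2·6.0000/(2)·0.7500^2·0.6615^2 = +0.738306
  k=1: (−1)^3·6.0000/(6)·0.7500^0·0.6615^4 = -0.191463
d^2_{1,-1}(1.4456) = +0.738306 -0.191463 = +0.546842
Phases: e^{-i·(1)·3.5423}=-0.920785+0.390070i, e^{-i·(-1)·3.3864}=-0.970184-0.242369i ⇒ D=+0.540210-0.084908i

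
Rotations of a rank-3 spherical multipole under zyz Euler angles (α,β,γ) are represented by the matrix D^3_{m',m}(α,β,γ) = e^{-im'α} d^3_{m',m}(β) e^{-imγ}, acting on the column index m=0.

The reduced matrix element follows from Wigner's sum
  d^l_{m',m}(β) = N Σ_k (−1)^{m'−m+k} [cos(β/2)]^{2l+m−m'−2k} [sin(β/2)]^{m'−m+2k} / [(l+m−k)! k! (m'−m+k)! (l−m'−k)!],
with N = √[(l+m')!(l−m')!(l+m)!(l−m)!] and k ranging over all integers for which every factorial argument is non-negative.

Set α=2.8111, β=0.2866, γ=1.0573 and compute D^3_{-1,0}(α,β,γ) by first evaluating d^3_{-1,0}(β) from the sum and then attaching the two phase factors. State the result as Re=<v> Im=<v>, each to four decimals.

Re=-0.4169 Im=0.1430

First d^3_{-1,0}(β=0.2866), then the phase factors e^{-i(-1)α} and e^{-i(0)γ}:
Half-angle: c=0.989750, s=0.142810. N=√(2·24·6·6)=41.569219
Admissible k: 1..3 (factorial args all ≥0)
  k=1: (−1)^0·41.5692/(12)·0.9898^5·0.1428^1 = +0.469869
  k=2: (−1)^1·41.5692/(4)·0.9898^3·0.1428^3 = -0.029347
  k=3: (−1)^2·41.5692/(12)·0.9898^1·0.1428^5 = +0.000204
d^3_{-1,0}(0.2866) = +0.469869 -0.029347 +0.000204 = +0.440726
Attach z-rotation phases: D = e^{-i(-1)(2.8111)}·(+0.440726)·e^{-i(0)(1.0573)} = -0.416875+0.143020i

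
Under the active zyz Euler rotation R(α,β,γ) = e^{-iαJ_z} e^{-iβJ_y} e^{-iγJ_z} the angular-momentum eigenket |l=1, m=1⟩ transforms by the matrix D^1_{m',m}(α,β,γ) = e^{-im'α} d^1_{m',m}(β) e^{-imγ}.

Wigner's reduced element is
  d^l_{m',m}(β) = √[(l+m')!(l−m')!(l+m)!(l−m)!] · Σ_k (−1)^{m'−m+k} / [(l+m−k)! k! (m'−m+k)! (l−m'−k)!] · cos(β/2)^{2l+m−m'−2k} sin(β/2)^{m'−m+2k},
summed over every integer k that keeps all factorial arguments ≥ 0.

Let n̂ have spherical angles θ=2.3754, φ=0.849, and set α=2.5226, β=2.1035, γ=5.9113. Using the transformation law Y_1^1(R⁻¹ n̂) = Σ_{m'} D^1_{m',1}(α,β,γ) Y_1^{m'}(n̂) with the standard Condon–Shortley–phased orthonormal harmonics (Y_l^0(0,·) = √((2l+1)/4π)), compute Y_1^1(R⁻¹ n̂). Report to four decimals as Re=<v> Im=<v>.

Need the full column D^1_{m',1} for m'=−1..1 at α=2.5226, β=2.1035, γ=5.9113.
cos(β/2)=0.496052, sin(β/2)=0.868293
d^1_{-1,1}: single k=2 term ⇒ +0.753932;  D = -0.731031+0.184412i
d^1_{0,1}: single k=1 term ⇒ +0.609128;  D = +0.567490+0.221340i
d^1_{1,1}: single k=0 term ⇒ +0.246068;  D = -0.134834-0.205838i
Y_1^{m'}(θ=2.3754,φ=0.849) and Σ D·Y over m':
  (-0.7310+0.1844i)·(+0.1583-0.1798i)  (+0.5675+0.2213i)·(-0.3521+0.0000i)  (-0.1348-0.2058i)·(-0.1583-0.1798i)
Y_1^1(R⁻¹ n̂) = -0.298018+0.139547i

Re=-0.2980 Im=0.1395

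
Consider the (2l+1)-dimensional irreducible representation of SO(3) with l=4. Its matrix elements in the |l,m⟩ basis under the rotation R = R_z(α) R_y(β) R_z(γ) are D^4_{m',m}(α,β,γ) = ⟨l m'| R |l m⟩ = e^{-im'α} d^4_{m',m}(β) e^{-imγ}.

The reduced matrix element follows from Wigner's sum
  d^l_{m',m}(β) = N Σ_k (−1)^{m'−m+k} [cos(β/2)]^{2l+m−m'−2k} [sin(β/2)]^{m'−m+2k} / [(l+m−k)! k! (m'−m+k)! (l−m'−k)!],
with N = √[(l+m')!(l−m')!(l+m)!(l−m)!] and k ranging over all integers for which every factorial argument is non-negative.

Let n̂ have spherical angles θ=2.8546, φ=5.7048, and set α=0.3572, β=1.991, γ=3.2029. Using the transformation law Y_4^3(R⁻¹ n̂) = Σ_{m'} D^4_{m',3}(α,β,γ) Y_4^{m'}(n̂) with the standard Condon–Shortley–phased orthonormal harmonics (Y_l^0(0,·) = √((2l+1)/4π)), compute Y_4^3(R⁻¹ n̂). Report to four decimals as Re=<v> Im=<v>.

Re=0.2141 Im=-0.3404

Need the full column D^4_{m',3} for m'=−4..4 at α=0.3572, β=1.991, γ=3.2029.
cos(β/2)=0.544083, sin(β/2)=0.839031
d^4_{-4,3}: single k=7 term ⇒ +0.450461;  D = -0.144228-0.426747i
d^4_{-3,3}: k∈[6..7] ⇒ +0.722932 -0.245598 = +0.477334;  D = -0.301300-0.370224i
d^4_{-2,3}: k∈[5..6] ⇒ +0.751748 -0.595904 = +0.155844;  D = -0.134426-0.078849i
d^4_{-1,3}: k∈[4..5] ⇒ +0.574504 -0.819728 = -0.245223;  D = +0.241551+0.042280i
d^4_{0,3}: k∈[3..4] ⇒ +0.333216 -0.792412 = -0.459196;  D = +0.451451-0.083981i
d^4_{1,3}: k∈[2..3] ⇒ +0.144950 -0.574504 = -0.429554;  D = +0.368184-0.221262i
d^4_{2,3}: k∈[1..2] ⇒ +0.044310 -0.316116 = -0.271807;  D = +0.169315-0.212630i
d^4_{3,3}: k∈[0..1] ⇒ +0.007679 -0.127834 = -0.120155;  D = +0.037257-0.114233i
d^4_{4,3}: single k=0 term ⇒ -0.033495;  D = -0.001404-0.033466i
Y_4^{m'}(θ=2.8546,φ=5.7048) and Σ D·Y over m':
  (-0.1442-0.4267i)·(-0.0019+0.0021i)  (-0.3013-0.3702i)·(+0.0045-0.0269i)  (-0.1344-0.0788i)·(+0.0587+0.1335i)  (+0.2416+0.0423i)·(-0.3699-0.2415i)  (+0.4515-0.0840i)·(+0.5310+0.0000i)  (+0.3682-0.2213i)·(+0.3699-0.2415i)  (+0.1693-0.2126i)·(+0.0587-0.1335i)  (+0.0373-0.1142i)·(-0.0045-0.0269i)  (-0.0014-0.0335i)·(-0.0019-0.0021i)
Y_4^3(R⁻¹ n̂) = +0.214109-0.340405i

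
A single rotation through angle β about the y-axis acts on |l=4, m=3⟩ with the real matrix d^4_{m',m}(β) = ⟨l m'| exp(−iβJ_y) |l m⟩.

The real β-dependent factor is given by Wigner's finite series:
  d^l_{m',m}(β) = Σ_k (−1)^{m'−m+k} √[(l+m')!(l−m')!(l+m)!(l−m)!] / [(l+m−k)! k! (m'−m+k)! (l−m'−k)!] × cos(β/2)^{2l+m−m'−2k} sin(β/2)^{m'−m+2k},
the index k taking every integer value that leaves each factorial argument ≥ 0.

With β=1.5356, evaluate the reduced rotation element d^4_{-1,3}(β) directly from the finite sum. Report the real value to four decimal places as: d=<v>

d^4_{-1,3}(β=1.5356) via Wigner's sum:
Half-angle: c=0.719440, s=0.694554. N=√(6·120·5040·1)=1904.940944
The bounds max(0,m−m')=4 and min(l+m,l−m')=5 give 2 terms
  k=4: (−1)^0·1904.9409/(144)·0.7194^4·0.6946^4 = +0.824751
  k=5: (−1)^1·1904.9409/(240)·0.7194^2·0.6946^6 = -0.461208
d^4_{-1,3}(1.5356) = +0.824751 -0.461208 = +0.363543

d=0.3635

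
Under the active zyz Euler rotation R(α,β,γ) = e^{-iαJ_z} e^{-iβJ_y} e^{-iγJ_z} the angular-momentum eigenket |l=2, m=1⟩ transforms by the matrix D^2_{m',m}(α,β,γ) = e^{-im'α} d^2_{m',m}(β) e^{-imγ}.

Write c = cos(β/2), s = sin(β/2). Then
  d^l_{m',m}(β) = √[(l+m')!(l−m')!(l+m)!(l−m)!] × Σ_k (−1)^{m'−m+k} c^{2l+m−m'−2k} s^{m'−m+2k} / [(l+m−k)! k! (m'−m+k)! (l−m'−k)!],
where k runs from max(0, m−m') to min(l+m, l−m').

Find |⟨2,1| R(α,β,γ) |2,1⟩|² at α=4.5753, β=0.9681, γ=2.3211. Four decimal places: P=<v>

P=0.0110

D^2_{1,1}(4.5753,0.9681,2.3211) = e^{-i·1·4.5753}·d^2_{1,1}(0.9681)·e^{-i·1·2.3211}. Compute d first:
c=cos(0.9681/2)=0.885117, s=sin(0.9681/2)=0.465368; N=√[6·1·6·1]=6.000000
k: max(0,(1)−(1))=0 … min(2+(1),2−(1))=1
  k=0: (−1)^0·6.0000/(6)·0.8851^4·0.4654^0 = +0.613767
  k=1: (−1)^1·6.0000/(2)·0.8851^2·0.4654^2 = -0.508997
d^2_{1,1}(0.9681) = +0.613767 -0.508997 = +0.104770
|D^2_{1,1}|² = |d^2_{1,1}(β)|² = (+0.104770)² = 0.010977 (the z-rotation phases have unit modulus)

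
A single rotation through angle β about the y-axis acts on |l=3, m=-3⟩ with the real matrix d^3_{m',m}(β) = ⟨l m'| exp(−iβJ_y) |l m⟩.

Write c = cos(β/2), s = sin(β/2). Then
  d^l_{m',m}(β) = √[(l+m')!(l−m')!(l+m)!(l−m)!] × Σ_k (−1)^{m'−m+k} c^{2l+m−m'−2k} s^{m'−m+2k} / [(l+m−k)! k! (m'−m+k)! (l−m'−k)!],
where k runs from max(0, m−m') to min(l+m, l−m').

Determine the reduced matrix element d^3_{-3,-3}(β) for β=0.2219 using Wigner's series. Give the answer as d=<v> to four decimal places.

d^3_{-3,-3}(β=0.2219) via Wigner's sum:
With c≡cos(β/2)=0.993851 and s≡sin(β/2)=0.110723, N=[1·720·1·720]^{1/2}=720.000000
The bounds max(0,m−m')=0 and min(l+m,l−m')=0 give 1 term
  k=0: (−1)^0·720.0000/(720)·0.9939^6·0.1107^0 = +0.963671
d^3_{-3,-3}(0.2219) = +0.963671

d=0.9637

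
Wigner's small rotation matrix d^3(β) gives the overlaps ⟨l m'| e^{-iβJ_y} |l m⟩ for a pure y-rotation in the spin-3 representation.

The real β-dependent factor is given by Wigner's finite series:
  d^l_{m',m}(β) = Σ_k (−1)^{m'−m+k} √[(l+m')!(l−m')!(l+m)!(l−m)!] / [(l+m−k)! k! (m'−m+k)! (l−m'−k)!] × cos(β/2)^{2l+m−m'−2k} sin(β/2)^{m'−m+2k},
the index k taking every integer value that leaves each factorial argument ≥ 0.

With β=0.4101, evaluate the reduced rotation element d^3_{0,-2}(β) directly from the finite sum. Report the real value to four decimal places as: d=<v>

d=0.1996

d^3_{0,-2}(β=0.4101) via Wigner's sum:
c=cos(0.4101/2)=0.979051, s=sin(0.4101/2)=0.203616; N=√[6·6·1·120]=65.726707
The bounds max(0,m−m')=0 and min(l+m,l−m')=1 give 2 terms
  k=0: (−1)^2·65.7267/(12)·0.9791^4·0.2036^2 = +0.208644
  k=1: (−1)^3·65.7267/(12)·0.9791^2·0.2036^4 = -0.009024
d^3_{0,-2}(0.4101) = +0.208644 -0.009024 = +0.199620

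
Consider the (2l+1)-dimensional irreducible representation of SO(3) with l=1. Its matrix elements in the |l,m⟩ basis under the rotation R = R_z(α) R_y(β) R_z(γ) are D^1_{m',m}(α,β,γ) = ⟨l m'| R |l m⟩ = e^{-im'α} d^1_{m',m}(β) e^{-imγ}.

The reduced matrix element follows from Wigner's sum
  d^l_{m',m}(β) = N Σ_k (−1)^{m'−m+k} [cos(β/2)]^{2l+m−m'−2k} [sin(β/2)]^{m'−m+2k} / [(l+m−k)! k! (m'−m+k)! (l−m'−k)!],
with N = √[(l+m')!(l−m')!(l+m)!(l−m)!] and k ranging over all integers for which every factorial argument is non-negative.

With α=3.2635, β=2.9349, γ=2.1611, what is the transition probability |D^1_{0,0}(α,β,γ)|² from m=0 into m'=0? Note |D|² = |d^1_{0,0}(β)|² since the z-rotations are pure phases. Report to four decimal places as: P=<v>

Split into d^1_{0,0}(β=2.9349) × two z-phases.
c=cos(2.9349/2)=0.103162, s=sin(2.9349/2)=0.994665; N=√[1·1·1·1]=1.000000
k: max(0,(0)−(0))=0 … min(1+(0),1−(0))=1
  k=0: (−1)^0·1.0000/(1)·0.1032^2·0.9947^0 = +0.010642
  k=1: (−1)^1·1.0000/(1)·0.1032^0·0.9947^2 = -0.989358
d^1_{0,0}(2.9349) = +0.010642 -0.989358 = -0.978715
|D^1_{0,0}|² = |d^1_{0,0}(β)|² = (-0.978715)² = 0.957883 (the z-rotation phases have unit modulus)

P=0.9579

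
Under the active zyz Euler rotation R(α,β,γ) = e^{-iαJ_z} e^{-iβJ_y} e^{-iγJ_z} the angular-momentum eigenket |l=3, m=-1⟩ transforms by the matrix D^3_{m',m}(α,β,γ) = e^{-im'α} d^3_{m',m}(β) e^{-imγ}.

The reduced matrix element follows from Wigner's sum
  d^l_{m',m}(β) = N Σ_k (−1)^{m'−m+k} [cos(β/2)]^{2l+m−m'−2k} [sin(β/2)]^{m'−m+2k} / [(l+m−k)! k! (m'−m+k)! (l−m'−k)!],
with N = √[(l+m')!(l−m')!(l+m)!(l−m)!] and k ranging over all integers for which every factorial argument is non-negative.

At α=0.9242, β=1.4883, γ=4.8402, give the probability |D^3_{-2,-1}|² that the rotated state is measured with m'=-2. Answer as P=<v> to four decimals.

Split into d^3_{-2,-1}(β=1.4883) × two z-phases.
c=cos(1.4883/2)=0.735664, s=sin(1.4883/2)=0.677347; N=√[1·120·2·24]=75.894664
Admissible k: 1..2 (factorial args all ≥0)
  k=1: (−1)^0·75.8947/(24)·0.7357^5·0.6773^1 = +0.461539
  k=2: (−1)^1·75.8947/(12)·0.7357^3·0.6773^3 = -0.782531
d^3_{-2,-1}(1.4883) = +0.461539 -0.782531 = -0.320992
|D^3_{-2,-1}|² = |d^3_{-2,-1}(β)|² = (-0.320992)² = 0.103036 (the z-rotation phases have unit modulus)

P=0.1030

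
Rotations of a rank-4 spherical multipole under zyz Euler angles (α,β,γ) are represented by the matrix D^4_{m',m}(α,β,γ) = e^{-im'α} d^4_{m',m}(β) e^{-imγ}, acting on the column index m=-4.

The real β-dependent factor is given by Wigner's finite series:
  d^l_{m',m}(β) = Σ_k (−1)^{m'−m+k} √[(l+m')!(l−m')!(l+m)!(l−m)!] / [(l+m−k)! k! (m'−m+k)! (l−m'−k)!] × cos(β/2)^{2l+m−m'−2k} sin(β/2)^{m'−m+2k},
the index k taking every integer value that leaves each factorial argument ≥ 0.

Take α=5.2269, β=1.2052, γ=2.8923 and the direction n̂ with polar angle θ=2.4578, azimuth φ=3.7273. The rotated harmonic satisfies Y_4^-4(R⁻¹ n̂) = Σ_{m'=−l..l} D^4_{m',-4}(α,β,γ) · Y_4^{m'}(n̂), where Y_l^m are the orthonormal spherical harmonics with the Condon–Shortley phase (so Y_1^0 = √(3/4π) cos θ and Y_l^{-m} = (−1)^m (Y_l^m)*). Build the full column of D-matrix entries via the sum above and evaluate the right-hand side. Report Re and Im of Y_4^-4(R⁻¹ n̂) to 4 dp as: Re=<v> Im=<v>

Need the full column D^4_{m',-4} for m'=−4..4 at α=5.2269, β=1.2052, γ=2.8923.
cos(β/2)=0.823865, sin(β/2)=0.566786
d^4_{-4,-4}: single k=0 term ⇒ +0.212250;  D = +0.103601+0.185248i
d^4_{-3,-4}: single k=0 term ⇒ -0.413006;  D = +0.214591-0.352880i
d^4_{-2,-4}: single k=0 term ⇒ +0.531561;  D = -0.531292-0.016928i
d^4_{-1,-4}: single k=0 term ⇒ -0.517168;  D = +0.240037+0.458089i
d^4_{0,-4}: single k=0 term ⇒ +0.397787;  D = +0.215871-0.334117i
d^4_{1,-4}: single k=0 term ⇒ -0.244770;  D = -0.244343-0.014461i
d^4_{2,-4}: single k=0 term ⇒ +0.119071;  D = +0.052370+0.106936i
d^4_{3,-4}: single k=0 term ⇒ -0.043786;  D = +0.024756-0.036116i
d^4_{4,-4}: single k=0 term ⇒ +0.010650;  D = -0.010610-0.000919i
Y_4^{m'}(θ=2.4578,φ=3.7273) and Σ D·Y over m':
  (+0.1036+0.1852i)·(-0.0492-0.0505i)  (+0.2146-0.3529i)·(-0.0453-0.2404i)  (-0.5313-0.0169i)·(+0.1665-0.3944i)  (+0.2400+0.4581i)·(+0.2329-0.1545i)  (+0.2159-0.3341i)·(-0.2527+0.0000i)  (-0.2443-0.0145i)·(-0.2329-0.1545i)  (+0.0524+0.1069i)·(+0.1665+0.3944i)  (+0.0248-0.0361i)·(+0.0453-0.2404i)  (-0.0106-0.0009i)·(-0.0492+0.0505i)
Y_4^-4(R⁻¹ n̂) = -0.099060+0.382316i

Re=-0.0991 Im=0.3823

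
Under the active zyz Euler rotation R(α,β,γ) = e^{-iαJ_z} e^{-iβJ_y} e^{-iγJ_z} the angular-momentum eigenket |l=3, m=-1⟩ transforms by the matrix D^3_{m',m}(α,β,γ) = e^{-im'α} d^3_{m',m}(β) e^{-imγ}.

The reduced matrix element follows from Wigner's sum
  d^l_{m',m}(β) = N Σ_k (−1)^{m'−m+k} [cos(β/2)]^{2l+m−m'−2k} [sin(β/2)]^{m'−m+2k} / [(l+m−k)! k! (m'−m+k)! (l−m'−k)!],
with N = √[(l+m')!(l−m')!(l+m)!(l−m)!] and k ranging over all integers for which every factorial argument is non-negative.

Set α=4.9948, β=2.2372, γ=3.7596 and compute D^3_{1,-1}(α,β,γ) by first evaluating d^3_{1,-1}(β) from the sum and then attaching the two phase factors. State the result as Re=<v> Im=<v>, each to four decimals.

Split into d^3_{1,-1}(β=2.2372) × two z-phases.
With c≡cos(β/2)=0.436942 and s≡sin(β/2)=0.899490, N=[24·2·2·24]^{1/2}=48.000000
k∈{0,1,2} keeps every argument non-negative
  k=0: (−1)^2·48.0000/(8)·0.4369^4·0.8995^2 = +0.176945
  k=1: (−1)^3·48.0000/(6)·0.4369^2·0.8995^4 = -0.999822
  k=2: (−1)^4·48.0000/(48)·0.4369^0·0.8995^6 = +0.529635
d^3_{1,-1}(2.2372) = +0.176945 -0.999822 +0.529635 = -0.293241
Attach z-rotation phases: D = e^{-i(1)(4.9948)}·(-0.293241)·e^{-i(-1)(3.7596)} = -0.096574+0.276882i

Re=-0.0966 Im=0.2769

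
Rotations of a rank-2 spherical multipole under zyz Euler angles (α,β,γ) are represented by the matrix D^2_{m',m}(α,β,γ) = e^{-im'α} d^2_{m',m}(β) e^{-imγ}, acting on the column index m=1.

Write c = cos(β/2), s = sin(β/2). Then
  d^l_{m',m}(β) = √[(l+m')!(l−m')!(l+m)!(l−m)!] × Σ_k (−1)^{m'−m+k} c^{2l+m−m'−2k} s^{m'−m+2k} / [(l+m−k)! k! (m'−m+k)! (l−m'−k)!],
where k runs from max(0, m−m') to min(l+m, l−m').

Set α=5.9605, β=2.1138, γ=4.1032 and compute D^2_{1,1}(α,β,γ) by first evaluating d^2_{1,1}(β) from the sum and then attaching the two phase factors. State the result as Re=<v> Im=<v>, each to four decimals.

First d^2_{1,1}(β=2.1138), then the phase factors e^{-i(1)α} and e^{-i(1)γ}:
With c≡cos(β/2)=0.491574 and s≡sin(β/2)=0.870836, N=[6·1·6·1]^{1/2}=6.000000
Admissible k: 0..1 (factorial args all ≥0)
  k=0: (−1)^0·6.0000/(6)·0.4916^4·0.8708^0 = +0.058392
  k=1: (−1)^1·6.0000/(2)·0.4916^2·0.8708^2 = -0.549758
d^2_{1,1}(2.1138) = +0.058392 -0.549758 = -0.491366
D = (+0.948387+0.317114i)·(-0.491366)·(-0.572203+0.820112i) = +0.394439-0.293016i

Re=0.3944 Im=-0.2930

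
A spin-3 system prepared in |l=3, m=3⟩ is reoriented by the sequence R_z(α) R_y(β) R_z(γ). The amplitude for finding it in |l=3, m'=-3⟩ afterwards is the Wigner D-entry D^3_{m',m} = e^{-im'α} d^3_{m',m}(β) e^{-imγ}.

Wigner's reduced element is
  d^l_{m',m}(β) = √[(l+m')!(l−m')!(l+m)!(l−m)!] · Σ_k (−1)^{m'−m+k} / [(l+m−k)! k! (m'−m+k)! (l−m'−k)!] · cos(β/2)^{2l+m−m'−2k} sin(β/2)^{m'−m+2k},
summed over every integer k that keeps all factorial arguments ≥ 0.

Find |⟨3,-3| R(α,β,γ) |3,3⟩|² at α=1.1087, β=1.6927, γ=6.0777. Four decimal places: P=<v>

D^3_{-3,3}(1.1087,1.6927,6.0777) = e^{-i·-3·1.1087}·d^3_{-3,3}(1.6927)·e^{-i·3·6.0777}. Compute d first:
Half-angle: c=0.662721, s=0.748866. N=√(1·720·720·1)=720.000000
Admissible k: 6..6 (factorial args all ≥0)
  k=6: (−1)^0·720.0000/(720)·0.6627^0·0.7489^6 = +0.176371
d^3_{-3,3}(1.6927) = +0.176371
|D^3_{-3,3}|² = |d^3_{-3,3}(β)|² = (+0.176371)² = 0.031107 (the z-rotation phases have unit modulus)

P=0.0311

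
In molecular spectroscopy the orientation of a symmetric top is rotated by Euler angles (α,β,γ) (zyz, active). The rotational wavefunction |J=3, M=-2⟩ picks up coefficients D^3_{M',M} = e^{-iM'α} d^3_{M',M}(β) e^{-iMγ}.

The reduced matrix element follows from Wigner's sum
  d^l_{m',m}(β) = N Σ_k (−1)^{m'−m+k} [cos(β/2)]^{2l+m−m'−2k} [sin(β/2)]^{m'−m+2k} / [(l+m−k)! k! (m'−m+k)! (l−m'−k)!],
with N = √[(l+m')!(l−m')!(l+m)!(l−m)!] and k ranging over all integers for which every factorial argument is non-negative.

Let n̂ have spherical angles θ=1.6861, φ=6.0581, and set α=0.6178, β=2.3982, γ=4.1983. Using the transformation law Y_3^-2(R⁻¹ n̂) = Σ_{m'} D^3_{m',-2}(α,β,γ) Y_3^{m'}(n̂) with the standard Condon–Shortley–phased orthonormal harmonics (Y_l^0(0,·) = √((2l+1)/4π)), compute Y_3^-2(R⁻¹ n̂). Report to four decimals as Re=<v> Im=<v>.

Re=0.3897 Im=-0.0081

Need the full column D^3_{m',-2} for m'=−3..3 at α=0.6178, β=2.3982, γ=4.1983.
cos(β/2)=0.363196, sin(β/2)=0.931713
d^3_{-3,-2}: single k=1 term ⇒ +0.014423;  D = -0.009785-0.010597i
d^3_{-2,-2}: k∈[0..1] ⇒ +0.002295 -0.075527 = -0.073231;  D = +0.071662+0.015081i
d^3_{-1,-2}: k∈[0..1] ⇒ -0.018620 +0.245076 = +0.226455;  D = -0.207653+0.090346i
d^3_{0,-2}: k∈[0..1] ⇒ +0.082735 -0.544467 = -0.461732;  D = +0.238429-0.395408i
d^3_{1,-2}: k∈[0..1] ⇒ -0.245076 +0.806402 = +0.561326;  D = +0.042162+0.559740i
d^3_{2,-2}: k∈[0..1] ⇒ +0.497028 -0.654172 = -0.157144;  D = -0.100389-0.120898i
d^3_{3,-2}: single k=0 term ⇒ -0.624636;  D = -0.603640-0.160591i
Y_3^{m'}(θ=1.6861,φ=6.0581) and Σ D·Y over m':
  (-0.0098-0.0106i)·(+0.3192+0.2556i)  (+0.0717+0.0151i)·(-0.1045-0.0505i)  (-0.2077+0.0903i)·(-0.2922-0.0669i)  (+0.2384-0.3954i)·(+0.1260+0.0000i)  (+0.0422+0.5597i)·(+0.2922-0.0669i)  (-0.1004-0.1209i)·(-0.1045+0.0505i)  (-0.6036-0.1606i)·(-0.3192+0.2556i)
Y_3^-2(R⁻¹ n̂) = +0.389730-0.008133i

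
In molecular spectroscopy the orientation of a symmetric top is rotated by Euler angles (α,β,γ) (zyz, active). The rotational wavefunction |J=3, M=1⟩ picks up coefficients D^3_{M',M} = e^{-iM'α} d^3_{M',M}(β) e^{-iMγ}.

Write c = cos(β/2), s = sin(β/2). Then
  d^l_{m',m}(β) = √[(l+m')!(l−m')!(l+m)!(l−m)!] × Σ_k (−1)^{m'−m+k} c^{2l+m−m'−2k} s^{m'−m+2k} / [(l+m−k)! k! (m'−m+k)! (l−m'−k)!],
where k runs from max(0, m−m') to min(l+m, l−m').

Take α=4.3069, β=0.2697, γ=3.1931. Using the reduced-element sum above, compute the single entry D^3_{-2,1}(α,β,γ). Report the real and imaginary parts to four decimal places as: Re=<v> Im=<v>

D^3_{-2,1}(4.3069,0.2697,3.1931) = e^{-i·-2·4.3069}·d^3_{-2,1}(0.2697)·e^{-i·1·3.1931}. Compute d first:
c=cos(0.2697/2)=0.990922, s=sin(0.2697/2)=0.134442; N=√[1·120·24·2]=75.894664
k∈{3,4} keeps every argument non-negative
  k=3: (−1)^0·75.8947/(12)·0.9909^3·0.1344^3 = +0.014954
  k=4: (−1)^1·75.8947/(24)·0.9909^1·0.1344^5 = -0.000138
d^3_{-2,1}(0.2697) = +0.014954 -0.000138 = +0.014816
Attach z-rotation phases: D = e^{-i(-2)(4.3069)}·(+0.014816)·e^{-i(1)(3.1931)} = +0.009639-0.011252i

Re=0.0096 Im=-0.0113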